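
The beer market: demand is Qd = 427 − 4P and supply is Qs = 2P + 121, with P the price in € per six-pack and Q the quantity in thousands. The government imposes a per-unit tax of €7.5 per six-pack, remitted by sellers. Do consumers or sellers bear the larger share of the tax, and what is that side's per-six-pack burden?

Before the tax: set 427 − 4P = 2P + 121 → P* = €51, Q* = 223.
With the tax collected from sellers, supply shifts: Qs = 2(P − 7.5) + 121.
Solving gives Q = 213 with consumers paying €53.5 and sellers receiving €46 (the €7.5 wedge).
Per-six-pack burden: consumers €2.5, sellers €5.
Sellers take the larger share because supply is less price-elastic here (demand slope 4 vs supply slope 2).
The less price-elastic side of the market bears the larger share of a per-unit tax.

Sellers bear the larger share: €5 per six-pack.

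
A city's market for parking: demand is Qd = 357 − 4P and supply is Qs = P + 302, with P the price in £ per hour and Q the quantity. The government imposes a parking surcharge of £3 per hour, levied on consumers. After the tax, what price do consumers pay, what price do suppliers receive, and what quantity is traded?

Consumers pay £11.6; suppliers receive £8.6; quantity = 310.6.

Before the tax: set 357 − 4P = P + 302 → P* = £11, Q* = 313.
With the tax collected from consumers, demand (in seller-price terms) shifts: Qd = 357 − 4(P + 3).
New equilibrium: consumers pay £11.6, suppliers receive £8.6, Q = 310.6. (Wedge: Pb − Ps = 3.)
The less price-elastic side of the market bears the larger share of a per-unit tax.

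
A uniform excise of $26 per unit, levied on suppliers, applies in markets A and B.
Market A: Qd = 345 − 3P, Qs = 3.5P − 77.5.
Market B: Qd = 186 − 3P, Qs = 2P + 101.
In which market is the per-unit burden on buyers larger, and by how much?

Market A: pre-tax P* = $65, Q* = 150; post-tax Q = 108; per-unit burden on buyers = $14.
Market B: pre-tax P* = $17, Q* = 135; post-tax Q = 103.8; per-unit burden on buyers = $10.4.
Difference: $14 vs $10.4 → market A is larger by $3.6.

Market A, by $3.6.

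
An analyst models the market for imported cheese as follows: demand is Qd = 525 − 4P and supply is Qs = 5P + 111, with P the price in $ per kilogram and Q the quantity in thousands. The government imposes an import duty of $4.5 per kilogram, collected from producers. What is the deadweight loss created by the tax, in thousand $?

Deadweight loss = $22.5 thousand.

Without the tax, 525 − 4P = 5P + 111 gives 9P = 414, so P* = $46 and Q* = 341.
With the tax collected from producers, supply shifts: Qs = 5(P − 4.5) + 111.
Solving gives Q = 331 with consumers paying $48.5 and producers receiving $44 (the $4.5 wedge).
Quantity falls by |ΔQ| = |341 − 331| = 10.
DWL = ½ · t · |ΔQ| = ½ · 4.5 · 10 = $22.5.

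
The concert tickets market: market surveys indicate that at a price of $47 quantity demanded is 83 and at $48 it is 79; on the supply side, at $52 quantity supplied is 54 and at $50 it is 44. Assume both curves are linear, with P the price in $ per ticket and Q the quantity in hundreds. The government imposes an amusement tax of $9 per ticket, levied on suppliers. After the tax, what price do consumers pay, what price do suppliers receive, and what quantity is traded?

Demand slope: (79 − 83)/(48 − 47) = -4, so Qd = 271 − 4P.
Supply slope: (44 − 54)/(50 − 52) = 5, so Qs = 5P − 206.
Before the tax: set 271 − 4P = 5P − 206 → P* = $53, Q* = 59.
With the tax collected from suppliers, supply shifts: Qs = 5(P − 9) − 206.
Solving gives Q = 39 with consumers paying $58 and suppliers receiving $49 (the $9 wedge).
The less price-elastic side of the market bears the larger share of a per-unit tax.

Consumers pay $58; suppliers receive $49; quantity = 39.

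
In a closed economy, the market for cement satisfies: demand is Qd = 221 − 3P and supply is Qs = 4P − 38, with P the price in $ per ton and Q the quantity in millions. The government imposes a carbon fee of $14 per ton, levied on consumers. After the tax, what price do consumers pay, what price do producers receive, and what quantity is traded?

Before the tax: set 221 − 3P = 4P − 38 → P* = $37, Q* = 110.
With the tax collected from consumers, demand (in seller-price terms) shifts: Qd = 221 − 3(P + 14).
New equilibrium: consumers pay $45, producers receive $31, Q = 86. (Wedge: Pb − Ps = 14.)
The less price-elastic side of the market bears the larger share of a per-unit tax.

Consumers pay $45; producers receive $31; quantity = 86.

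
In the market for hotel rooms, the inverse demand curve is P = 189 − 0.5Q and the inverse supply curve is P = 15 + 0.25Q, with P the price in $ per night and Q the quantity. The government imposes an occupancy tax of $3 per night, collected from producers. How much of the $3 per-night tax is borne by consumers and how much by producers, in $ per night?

Consumers bear $2 per night; producers bear $1 per night.

Rewrite in direct form: Qd = 378 − 2P and Qs = 4P − 60.
Before the tax: set 378 − 2P = 4P − 60 → P* = $73, Q* = 232.
With the tax collected from producers, supply shifts: Qs = 4(P − 3) − 60.
Solving gives Q = 228 with consumers paying $75 and producers receiving $72 (the $3 wedge).
Burden on consumers: $2; on producers: $1. (They sum to $3.)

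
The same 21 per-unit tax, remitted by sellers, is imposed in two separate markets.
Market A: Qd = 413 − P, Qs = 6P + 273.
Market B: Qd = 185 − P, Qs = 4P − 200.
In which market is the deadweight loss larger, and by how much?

Market A, by 12.6.

Market A: pre-tax P* = 20, Q* = 393; post-tax Q = 375; deadweight loss = 189.
Market B: pre-tax P* = 77, Q* = 108; post-tax Q = 91.2; deadweight loss = 176.4.
Difference: 189 vs 176.4 → market A is larger by 12.6.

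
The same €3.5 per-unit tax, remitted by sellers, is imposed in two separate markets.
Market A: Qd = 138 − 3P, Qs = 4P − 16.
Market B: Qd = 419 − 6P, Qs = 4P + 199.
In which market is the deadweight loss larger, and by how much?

Market B, by €4.2.

Market A: pre-tax P* = €22, Q* = 72; post-tax Q = 66; deadweight loss = €10.5.
Market B: pre-tax P* = €22, Q* = 287; post-tax Q = 278.6; deadweight loss = €14.7.
Difference: €10.5 vs €14.7 → market B is larger by €4.2.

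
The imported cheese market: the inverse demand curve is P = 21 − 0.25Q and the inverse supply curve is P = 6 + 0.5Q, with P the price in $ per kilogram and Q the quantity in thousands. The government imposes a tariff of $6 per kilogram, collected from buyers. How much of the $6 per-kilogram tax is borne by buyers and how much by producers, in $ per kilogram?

Rewrite in direct form: Qd = 84 − 4P and Qs = 2P − 12.
Before the tax: set 84 − 4P = 2P − 12 → P* = $16, Q* = 20.
With the tax collected from buyers, demand (in seller-price terms) shifts: Qd = 84 − 4(P + 6).
Solving gives Q = 12 with buyers paying $18 and producers receiving $12 (the $6 wedge).
Burden on buyers: $2; on producers: $4. (They sum to $6.)
The less price-elastic side of the market bears the larger share of a per-unit tax.

Buyers bear $2 per kilogram; producers bear $4 per kilogram.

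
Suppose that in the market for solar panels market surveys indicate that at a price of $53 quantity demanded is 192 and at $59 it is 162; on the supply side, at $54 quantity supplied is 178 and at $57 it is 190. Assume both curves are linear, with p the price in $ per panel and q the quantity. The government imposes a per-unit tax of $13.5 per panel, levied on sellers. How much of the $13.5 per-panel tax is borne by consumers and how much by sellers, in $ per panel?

Consumers bear $6 per panel; sellers bear $7.5 per panel.

Demand slope: (162 − 192)/(59 − 53) = -5, so qd = 457 − 5p.
Supply slope: (190 − 178)/(57 − 54) = 4, so qs = 4p − 38.
Before the tax: set 457 − 5p = 4p − 38 → p* = $55, q* = 182.
With the tax collected from sellers, supply shifts: qs = 4(p − 13.5) − 38.
New equilibrium: consumers pay $61, sellers receive $47.5, q = 152. (Wedge: pb − ps = 13.5.)
Burden on consumers: $6; on sellers: $7.5. (They sum to $13.5.)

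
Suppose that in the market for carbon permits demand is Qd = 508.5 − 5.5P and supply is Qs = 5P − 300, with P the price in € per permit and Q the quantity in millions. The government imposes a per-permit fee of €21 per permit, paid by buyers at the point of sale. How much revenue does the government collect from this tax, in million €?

Before the tax: set 508.5 − 5.5P = 5P − 300 → P* = €77, Q* = 85.
With the tax collected from buyers, demand (in seller-price terms) shifts: Qd = 508.5 − 5.5(P + 21).
New equilibrium: buyers pay €87, producers receive €66, Q = 30. (Wedge: Pb − Ps = 21.)
Revenue = t · Q = 21 · 30 = €630.

Tax revenue = €630 million.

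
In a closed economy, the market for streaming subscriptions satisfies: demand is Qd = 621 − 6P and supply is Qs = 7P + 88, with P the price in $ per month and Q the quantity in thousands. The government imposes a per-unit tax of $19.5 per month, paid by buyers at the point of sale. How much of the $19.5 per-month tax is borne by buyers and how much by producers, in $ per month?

Buyers bear $10.5 per month; producers bear $9 per month.

Before the tax: set 621 − 6P = 7P + 88 → P* = $41, Q* = 375.
With the tax collected from buyers, demand (in seller-price terms) shifts: Qd = 621 − 6(P + 19.5).
New equilibrium: buyers pay $51.5, producers receive $32, Q = 312. (Wedge: Pb − Ps = 19.5.)
Burden on buyers: $10.5; on producers: $9. (They sum to $19.5.)
The less price-elastic side of the market bears the larger share of a per-unit tax.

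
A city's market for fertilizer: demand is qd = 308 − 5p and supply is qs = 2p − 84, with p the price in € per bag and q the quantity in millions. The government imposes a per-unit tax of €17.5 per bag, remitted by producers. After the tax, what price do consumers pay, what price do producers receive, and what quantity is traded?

Before the tax: set 308 − 5p = 2p − 84 → p* = €56, q* = 28.
With the tax collected from producers, supply shifts: qs = 2(p − 17.5) − 84.
New equilibrium: consumers pay €61, producers receive €43.5, q = 3. (Wedge: pb − ps = 17.5.)
The less price-elastic side of the market bears the larger share of a per-unit tax.

Consumers pay €61; producers receive €43.5; quantity = 3.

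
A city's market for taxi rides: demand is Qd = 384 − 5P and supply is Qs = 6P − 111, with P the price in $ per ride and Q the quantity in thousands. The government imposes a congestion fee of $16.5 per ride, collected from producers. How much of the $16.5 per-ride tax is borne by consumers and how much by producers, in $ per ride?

Before the tax: set 384 − 5P = 6P − 111 → P* = $45, Q* = 159.
With the tax collected from producers, supply shifts: Qs = 6(P − 16.5) − 111.
New equilibrium: consumers pay $54, producers receive $37.5, Q = 114. (Wedge: Pb − Ps = 16.5.)
Burden on consumers: $9; on producers: $7.5. (They sum to $16.5.)
The less price-elastic side of the market bears the larger share of a per-unit tax.

Consumers bear $9 per ride; producers bear $7.5 per ride.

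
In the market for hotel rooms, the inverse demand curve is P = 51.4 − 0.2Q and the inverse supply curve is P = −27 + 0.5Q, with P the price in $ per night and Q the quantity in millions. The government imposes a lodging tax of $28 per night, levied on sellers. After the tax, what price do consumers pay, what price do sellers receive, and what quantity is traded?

Consumers pay $37; sellers receive $9; quantity = 72.

Inverting to Q(P) form: Qd = 257 − 5P; Qs = 2P + 54.
Before the tax: set 257 − 5P = 2P + 54 → P* = $29, Q* = 112.
With the tax collected from sellers, supply shifts: Qs = 2(P − 28) + 54.
Solving gives Q = 72 with consumers paying $37 and sellers receiving $9 (the $28 wedge).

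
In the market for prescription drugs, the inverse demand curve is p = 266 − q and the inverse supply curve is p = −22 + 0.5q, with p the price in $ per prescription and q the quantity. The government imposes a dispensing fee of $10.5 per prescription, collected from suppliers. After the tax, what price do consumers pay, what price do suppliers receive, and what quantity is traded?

Inverting to q(p) form: qd = 266 − p; qs = 2p + 44.
Before the tax: set 266 − p = 2p + 44 → p* = $74, q* = 192.
With the tax collected from suppliers, supply shifts: qs = 2(p − 10.5) + 44.
Solving gives q = 185 with consumers paying $81 and suppliers receiving $70.5 (the $10.5 wedge).
The less price-elastic side of the market bears the larger share of a per-unit tax.

Consumers pay $81; suppliers receive $70.5; quantity = 185.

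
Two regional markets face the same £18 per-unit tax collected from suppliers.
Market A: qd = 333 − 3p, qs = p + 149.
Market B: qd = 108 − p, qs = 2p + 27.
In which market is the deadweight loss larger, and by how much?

Market A: pre-tax p* = £46, q* = 195; post-tax q = 181.5; deadweight loss = £121.5.
Market B: pre-tax p* = £27, q* = 81; post-tax q = 69; deadweight loss = £108.
Difference: £121.5 vs £108 → market A is larger by £13.5.

Market A, by £13.5.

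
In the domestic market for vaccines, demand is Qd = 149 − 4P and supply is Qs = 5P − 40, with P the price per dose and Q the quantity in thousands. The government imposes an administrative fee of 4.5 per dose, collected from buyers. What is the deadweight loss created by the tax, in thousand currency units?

Deadweight loss = 22.5 thousand.

Without the tax, 149 − 4P = 5P − 40 gives 9P = 189, so P* = 21 and Q* = 65.
With the tax collected from buyers, demand (in seller-price terms) shifts: Qd = 149 − 4(P + 4.5).
Solving gives Q = 55 with buyers paying 23.5 and sellers receiving 19 (the 4.5 wedge).
Quantity falls by |ΔQ| = |65 − 55| = 10.
DWL = ½ · t · |ΔQ| = ½ · 4.5 · 10 = 22.5.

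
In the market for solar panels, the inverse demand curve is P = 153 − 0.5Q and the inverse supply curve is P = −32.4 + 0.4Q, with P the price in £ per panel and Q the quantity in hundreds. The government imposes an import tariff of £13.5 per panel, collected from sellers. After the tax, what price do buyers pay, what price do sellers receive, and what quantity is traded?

Inverting to Q(P) form: Qd = 306 − 2P; Qs = 2.5P + 81.
Before the tax: set 306 − 2P = 2.5P + 81 → P* = £50, Q* = 206.
With the tax collected from sellers, supply shifts: Qs = 2.5(P − 13.5) + 81.
Solving gives Q = 191 with buyers paying £57.5 and sellers receiving £44 (the £13.5 wedge).
The less price-elastic side of the market bears the larger share of a per-unit tax.

Buyers pay £57.5; sellers receive £44; quantity = 191.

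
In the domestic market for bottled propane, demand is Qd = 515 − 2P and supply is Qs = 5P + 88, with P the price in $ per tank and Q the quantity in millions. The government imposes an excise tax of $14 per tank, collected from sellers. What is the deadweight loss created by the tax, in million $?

Without the tax, 515 − 2P = 5P + 88 gives 7P = 427, so P* = $61 and Q* = 393.
With the tax collected from sellers, supply shifts: Qs = 5(P − 14) + 88.
Solving gives Q = 373 with buyers paying $71 and sellers receiving $57 (the $14 wedge).
Quantity falls by |ΔQ| = |393 − 373| = 20.
DWL = ½ · t · |ΔQ| = ½ · 14 · 20 = $140.

Deadweight loss = $140 million.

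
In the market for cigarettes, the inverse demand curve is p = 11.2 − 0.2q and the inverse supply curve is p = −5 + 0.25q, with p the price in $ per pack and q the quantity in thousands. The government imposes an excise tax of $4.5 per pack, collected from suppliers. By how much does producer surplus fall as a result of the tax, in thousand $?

Producer surplus falls by $77.5 thousand.

Inverting to q(p) form: qd = 56 − 5p; qs = 4p + 20.
Without the tax, 56 − 5p = 4p + 20 gives 9p = 36, so p* = $4 and q* = 36.
With the tax collected from suppliers, supply shifts: qs = 4(p − 4.5) + 20.
Solving gives q = 26 with consumers paying $6 and suppliers receiving $1.5 (the $4.5 wedge).
ΔPS is the trapezoid between Q = 26 and Q = 36 of height $2.5: ½ · (36 + 26) · 2.5 = $77.5.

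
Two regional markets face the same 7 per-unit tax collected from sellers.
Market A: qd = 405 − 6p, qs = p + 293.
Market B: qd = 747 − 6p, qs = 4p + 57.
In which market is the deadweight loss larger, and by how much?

Market B, by 37.8.

Market A: pre-tax p* = 16, q* = 309; post-tax q = 303; deadweight loss = 21.
Market B: pre-tax p* = 69, q* = 333; post-tax q = 316.2; deadweight loss = 58.8.
Difference: 21 vs 58.8 → market B is larger by 37.8.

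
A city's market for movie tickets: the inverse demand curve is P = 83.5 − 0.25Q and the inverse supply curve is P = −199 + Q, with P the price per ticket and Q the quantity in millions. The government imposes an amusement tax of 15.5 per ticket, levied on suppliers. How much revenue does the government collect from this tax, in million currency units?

Inverting to Q(P) form: Qd = 334 − 4P; Qs = P + 199.
Before the tax: set 334 − 4P = P + 199 → P* = 27, Q* = 226.
With the tax collected from suppliers, supply shifts: Qs = (P − 15.5) + 199.
Solving gives Q = 213.6 with consumers paying 30.1 and suppliers receiving 14.6 (the 15.5 wedge).
Revenue = t · Q = 15.5 · 213.6 = 3310.8.

Tax revenue = 3310.8 million.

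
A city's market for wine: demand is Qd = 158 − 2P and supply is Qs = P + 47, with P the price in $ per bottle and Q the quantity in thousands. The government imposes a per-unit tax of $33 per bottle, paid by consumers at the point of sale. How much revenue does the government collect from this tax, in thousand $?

Tax revenue = $2046 thousand.

Without the tax, 158 − 2P = P + 47 gives 3P = 111, so P* = $37 and Q* = 84.
With the tax collected from consumers, demand (in seller-price terms) shifts: Qd = 158 − 2(P + 33).
Solving gives Q = 62 with consumers paying $48 and suppliers receiving $15 (the $33 wedge).
Revenue = t · Q = 33 · 62 = $2046.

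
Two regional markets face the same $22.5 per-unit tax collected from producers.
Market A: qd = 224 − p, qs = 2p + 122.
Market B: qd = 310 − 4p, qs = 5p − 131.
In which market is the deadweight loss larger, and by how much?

Market A: pre-tax p* = $34, q* = 190; post-tax q = 175; deadweight loss = $168.75.
Market B: pre-tax p* = $49, q* = 114; post-tax q = 64; deadweight loss = $562.5.
Difference: $168.75 vs $562.5 → market B is larger by $393.75.

Market B, by $393.75.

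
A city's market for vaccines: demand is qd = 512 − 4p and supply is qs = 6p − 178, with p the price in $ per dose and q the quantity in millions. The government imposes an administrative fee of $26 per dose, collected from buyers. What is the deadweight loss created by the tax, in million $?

Deadweight loss = $811.2 million.

Before the tax: set 512 − 4p = 6p − 178 → p* = $69, q* = 236.
With the tax collected from buyers, demand (in seller-price terms) shifts: qd = 512 − 4(p + 26).
Solving gives q = 173.6 with buyers paying $84.6 and producers receiving $58.6 (the $26 wedge).
Quantity falls by |ΔQ| = |236 − 173.6| = 62.4.
DWL = ½ · t · |ΔQ| = ½ · 26 · 62.4 = $811.2.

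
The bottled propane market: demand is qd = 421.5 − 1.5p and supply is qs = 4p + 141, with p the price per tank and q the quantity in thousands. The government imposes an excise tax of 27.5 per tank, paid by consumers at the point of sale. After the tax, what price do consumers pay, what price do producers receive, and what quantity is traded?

Consumers pay 71; producers receive 43.5; quantity = 315.

Before the tax: set 421.5 − 1.5p = 4p + 141 → p* = 51, q* = 345.
With the tax collected from consumers, demand (in seller-price terms) shifts: qd = 421.5 − 1.5(p + 27.5).
New equilibrium: consumers pay 71, producers receive 43.5, q = 315. (Wedge: pb − ps = 27.5.)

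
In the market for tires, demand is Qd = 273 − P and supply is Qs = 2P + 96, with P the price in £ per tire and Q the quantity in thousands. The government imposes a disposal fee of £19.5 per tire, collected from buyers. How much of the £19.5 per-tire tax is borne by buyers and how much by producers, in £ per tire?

Without the tax, 273 − P = 2P + 96 gives 3P = 177, so P* = £59 and Q* = 214.
With the tax collected from buyers, demand (in seller-price terms) shifts: Qd = 273 − (P + 19.5).
Solving gives Q = 201 with buyers paying £72 and producers receiving £52.5 (the £19.5 wedge).
Burden on buyers: £13; on producers: £6.5. (They sum to £19.5.)

Buyers bear £13 per tire; producers bear £6.5 per tire.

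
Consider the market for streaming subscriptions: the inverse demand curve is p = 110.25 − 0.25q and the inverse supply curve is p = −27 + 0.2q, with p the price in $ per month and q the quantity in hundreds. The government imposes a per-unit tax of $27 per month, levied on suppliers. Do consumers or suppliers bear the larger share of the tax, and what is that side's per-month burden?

Inverting to q(p) form: qd = 441 − 4p; qs = 5p + 135.
Without the tax, 441 − 4p = 5p + 135 gives 9p = 306, so p* = $34 and q* = 305.
With the tax collected from suppliers, supply shifts: qs = 5(p − 27) + 135.
New equilibrium: consumers pay $49, suppliers receive $22, q = 245. (Wedge: pb − ps = 27.)
Per-month burden: consumers $15, suppliers $12.
Consumers take the larger share because demand is less price-elastic here (demand slope 4 vs supply slope 5).
The less price-elastic side of the market bears the larger share of a per-unit tax.

Consumers bear the larger share: $15 per month.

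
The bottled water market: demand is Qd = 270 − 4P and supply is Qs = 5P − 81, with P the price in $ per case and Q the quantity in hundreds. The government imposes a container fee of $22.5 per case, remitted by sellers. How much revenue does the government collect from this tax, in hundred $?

Without the tax, 270 − 4P = 5P − 81 gives 9P = 351, so P* = $39 and Q* = 114.
With the tax collected from sellers, supply shifts: Qs = 5(P − 22.5) − 81.
New equilibrium: buyers pay $51.5, sellers receive $29, Q = 64. (Wedge: Pb − Ps = 22.5.)
Revenue = t · Q = 22.5 · 64 = $1440.

Tax revenue = $1440 hundred.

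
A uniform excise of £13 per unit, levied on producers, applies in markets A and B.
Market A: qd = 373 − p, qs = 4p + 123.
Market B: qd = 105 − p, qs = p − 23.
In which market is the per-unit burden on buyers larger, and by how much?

Market A, by £3.9.

Market A: pre-tax p* = £50, q* = 323; post-tax q = 312.6; per-unit burden on buyers = £10.4.
Market B: pre-tax p* = £64, q* = 41; post-tax q = 34.5; per-unit burden on buyers = £6.5.
Difference: £10.4 vs £6.5 → market A is larger by £3.9.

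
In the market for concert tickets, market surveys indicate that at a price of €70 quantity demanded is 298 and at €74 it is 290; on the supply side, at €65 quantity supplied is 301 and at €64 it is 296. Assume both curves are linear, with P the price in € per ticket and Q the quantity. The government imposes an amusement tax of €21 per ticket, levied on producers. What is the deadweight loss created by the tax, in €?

Deadweight loss = €315.

Demand slope: (290 − 298)/(74 − 70) = -2, so Qd = 438 − 2P.
Supply slope: (296 − 301)/(64 − 65) = 5, so Qs = 5P − 24.
Before the tax: set 438 − 2P = 5P − 24 → P* = €66, Q* = 306.
With the tax collected from producers, supply shifts: Qs = 5(P − 21) − 24.
New equilibrium: buyers pay €81, producers receive €60, Q = 276. (Wedge: Pb − Ps = 21.)
Quantity falls by |ΔQ| = |306 − 276| = 30.
DWL = ½ · t · |ΔQ| = ½ · 21 · 30 = €315.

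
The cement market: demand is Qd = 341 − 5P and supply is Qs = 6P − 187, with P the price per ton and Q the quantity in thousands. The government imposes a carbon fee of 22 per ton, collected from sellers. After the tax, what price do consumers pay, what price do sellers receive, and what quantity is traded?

Before the tax: set 341 − 5P = 6P − 187 → P* = 48, Q* = 101.
With the tax collected from sellers, supply shifts: Qs = 6(P − 22) − 187.
New equilibrium: consumers pay 60, sellers receive 38, Q = 41. (Wedge: Pb − Ps = 22.)

Consumers pay 60; sellers receive 38; quantity = 41.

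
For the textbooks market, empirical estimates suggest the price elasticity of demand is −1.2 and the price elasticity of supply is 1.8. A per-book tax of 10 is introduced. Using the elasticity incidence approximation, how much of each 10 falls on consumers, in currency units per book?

Incidence ratio: consumers' share ≈ εs / (εs + |εd|) = 1.8 / (1.8 + 1.2) = 0.6.
So consumers bear ≈ 0.6 × 10 = 6; producers bear 4.

Consumers bear ≈ 6 per book.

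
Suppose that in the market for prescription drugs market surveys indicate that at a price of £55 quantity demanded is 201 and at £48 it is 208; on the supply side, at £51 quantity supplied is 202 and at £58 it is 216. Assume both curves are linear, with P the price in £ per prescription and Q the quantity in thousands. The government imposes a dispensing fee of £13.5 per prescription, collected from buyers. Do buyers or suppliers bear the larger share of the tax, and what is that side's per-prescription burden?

Demand slope: (208 − 201)/(48 − 55) = -1, so Qd = 256 − P.
Supply slope: (216 − 202)/(58 − 51) = 2, so Qs = 2P + 100.
Before the tax: set 256 − P = 2P + 100 → P* = £52, Q* = 204.
With the tax collected from buyers, demand (in seller-price terms) shifts: Qd = 256 − (P + 13.5).
New equilibrium: buyers pay £61, suppliers receive £47.5, Q = 195. (Wedge: Pb − Ps = 13.5.)
Per-prescription burden: buyers £9, suppliers £4.5.
Buyers take the larger share because demand is less price-elastic here (demand slope 1 vs supply slope 2).

Buyers bear the larger share: £9 per prescription.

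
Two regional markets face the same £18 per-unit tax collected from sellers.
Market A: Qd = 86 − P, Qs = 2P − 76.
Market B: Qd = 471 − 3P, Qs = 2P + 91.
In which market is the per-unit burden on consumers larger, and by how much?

Market A: pre-tax P* = £54, Q* = 32; post-tax Q = 20; per-unit burden on consumers = £12.
Market B: pre-tax P* = £76, Q* = 243; post-tax Q = 221.4; per-unit burden on consumers = £7.2.
Difference: £12 vs £7.2 → market A is larger by £4.8.

Market A, by £4.8.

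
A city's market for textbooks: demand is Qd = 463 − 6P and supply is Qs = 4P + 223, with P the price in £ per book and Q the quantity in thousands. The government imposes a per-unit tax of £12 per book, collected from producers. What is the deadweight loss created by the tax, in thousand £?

Before the tax: set 463 − 6P = 4P + 223 → P* = £24, Q* = 319.
With the tax collected from producers, supply shifts: Qs = 4(P − 12) + 223.
New equilibrium: consumers pay £28.8, producers receive £16.8, Q = 290.2. (Wedge: Pb − Ps = 12.)
Quantity falls by |ΔQ| = |319 − 290.2| = 28.8.
DWL = ½ · t · |ΔQ| = ½ · 12 · 28.8 = £172.8.

Deadweight loss = £172.8 thousand.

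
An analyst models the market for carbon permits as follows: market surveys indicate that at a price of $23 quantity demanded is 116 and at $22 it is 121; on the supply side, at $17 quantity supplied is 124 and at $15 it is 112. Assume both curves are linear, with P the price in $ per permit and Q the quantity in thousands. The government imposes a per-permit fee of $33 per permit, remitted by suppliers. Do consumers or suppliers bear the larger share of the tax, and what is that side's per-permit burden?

Demand slope: (121 − 116)/(22 − 23) = -5, so Qd = 231 − 5P.
Supply slope: (112 − 124)/(15 − 17) = 6, so Qs = 6P + 22.
Without the tax, 231 − 5P = 6P + 22 gives 11P = 209, so P* = $19 and Q* = 136.
With the tax collected from suppliers, supply shifts: Qs = 6(P − 33) + 22.
New equilibrium: consumers pay $37, suppliers receive $4, Q = 46. (Wedge: Pb − Ps = 33.)
Per-permit burden: consumers $18, suppliers $15.
Consumers take the larger share because demand is less price-elastic here (demand slope 5 vs supply slope 6).
The less price-elastic side of the market bears the larger share of a per-unit tax.

Consumers bear the larger share: $18 per permit.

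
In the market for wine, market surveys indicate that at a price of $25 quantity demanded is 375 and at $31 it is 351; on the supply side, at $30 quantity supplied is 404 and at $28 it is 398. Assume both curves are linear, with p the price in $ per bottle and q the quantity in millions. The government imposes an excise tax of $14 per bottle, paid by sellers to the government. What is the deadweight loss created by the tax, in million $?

Demand slope: (351 − 375)/(31 − 25) = -4, so qd = 475 − 4p.
Supply slope: (398 − 404)/(28 − 30) = 3, so qs = 3p + 314.
Before the tax: set 475 − 4p = 3p + 314 → p* = $23, q* = 383.
With the tax collected from sellers, supply shifts: qs = 3(p − 14) + 314.
New equilibrium: buyers pay $29, sellers receive $15, q = 359. (Wedge: pb − ps = 14.)
Quantity falls by |ΔQ| = |383 − 359| = 24.
DWL = ½ · t · |ΔQ| = ½ · 14 · 24 = $168.

Deadweight loss = $168 million.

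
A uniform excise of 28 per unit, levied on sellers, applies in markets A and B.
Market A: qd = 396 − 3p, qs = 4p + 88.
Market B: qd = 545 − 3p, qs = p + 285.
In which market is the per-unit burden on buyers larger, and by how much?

Market A: pre-tax p* = 44, q* = 264; post-tax q = 216; per-unit burden on buyers = 16.
Market B: pre-tax p* = 65, q* = 350; post-tax q = 329; per-unit burden on buyers = 7.
Difference: 16 vs 7 → market A is larger by 9.

Market A, by 9.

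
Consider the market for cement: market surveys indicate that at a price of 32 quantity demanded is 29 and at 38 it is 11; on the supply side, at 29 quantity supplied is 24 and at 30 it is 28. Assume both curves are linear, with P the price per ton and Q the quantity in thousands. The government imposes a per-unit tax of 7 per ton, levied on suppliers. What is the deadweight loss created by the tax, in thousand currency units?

Deadweight loss = 42 thousand.

Demand slope: (11 − 29)/(38 − 32) = -3, so Qd = 125 − 3P.
Supply slope: (28 − 24)/(30 − 29) = 4, so Qs = 4P − 92.
Before the tax: set 125 − 3P = 4P − 92 → P* = 31, Q* = 32.
With the tax collected from suppliers, supply shifts: Qs = 4(P − 7) − 92.
Solving gives Q = 20 with buyers paying 35 and suppliers receiving 28 (the 7 wedge).
Quantity falls by |ΔQ| = |32 − 20| = 12.
DWL = ½ · t · |ΔQ| = ½ · 7 · 12 = 42.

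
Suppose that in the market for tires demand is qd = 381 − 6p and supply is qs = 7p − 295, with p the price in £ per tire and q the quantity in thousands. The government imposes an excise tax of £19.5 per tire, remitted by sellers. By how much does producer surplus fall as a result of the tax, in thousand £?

Producer surplus falls by £337.5 thousand.

Without the tax, 381 − 6p = 7p − 295 gives 13p = 676, so p* = £52 and q* = 69.
With the tax collected from sellers, supply shifts: qs = 7(p − 19.5) − 295.
New equilibrium: buyers pay £62.5, sellers receive £43, q = 6. (Wedge: pb − ps = 19.5.)
ΔPS is the trapezoid between Q = 6 and Q = 69 of height £9: ½ · (69 + 6) · 9 = £337.5.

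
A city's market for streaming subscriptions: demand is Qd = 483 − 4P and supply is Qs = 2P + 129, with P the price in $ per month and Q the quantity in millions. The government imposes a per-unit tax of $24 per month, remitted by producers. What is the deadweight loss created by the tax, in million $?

Before the tax: set 483 − 4P = 2P + 129 → P* = $59, Q* = 247.
With the tax collected from producers, supply shifts: Qs = 2(P − 24) + 129.
Solving gives Q = 215 with buyers paying $67 and producers receiving $43 (the $24 wedge).
Quantity falls by |ΔQ| = |247 − 215| = 32.
DWL = ½ · t · |ΔQ| = ½ · 24 · 32 = $384.

Deadweight loss = $384 million.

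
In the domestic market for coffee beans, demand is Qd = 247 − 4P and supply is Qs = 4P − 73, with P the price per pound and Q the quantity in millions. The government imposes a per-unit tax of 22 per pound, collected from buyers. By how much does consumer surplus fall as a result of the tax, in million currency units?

Without the tax, 247 − 4P = 4P − 73 gives 8P = 320, so P* = 40 and Q* = 87.
With the tax collected from buyers, demand (in seller-price terms) shifts: Qd = 247 − 4(P + 22).
Solving gives Q = 43 with buyers paying 51 and sellers receiving 29 (the 22 wedge).
ΔCS is the trapezoid between Q = 43 and Q = 87 of height 11: ½ · (87 + 43) · 11 = 715.

Consumer surplus falls by 715 million.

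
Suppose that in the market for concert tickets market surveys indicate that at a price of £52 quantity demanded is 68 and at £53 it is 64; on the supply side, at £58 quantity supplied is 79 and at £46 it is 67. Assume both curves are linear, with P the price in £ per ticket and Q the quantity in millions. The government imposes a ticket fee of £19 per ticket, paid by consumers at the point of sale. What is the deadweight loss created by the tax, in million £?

Deadweight loss = £144.4 million.

Demand slope: (64 − 68)/(53 − 52) = -4, so Qd = 276 − 4P.
Supply slope: (67 − 79)/(46 − 58) = 1, so Qs = P + 21.
Before the tax: set 276 − 4P = P + 21 → P* = £51, Q* = 72.
With the tax collected from consumers, demand (in seller-price terms) shifts: Qd = 276 − 4(P + 19).
New equilibrium: consumers pay £54.8, suppliers receive £35.8, Q = 56.8. (Wedge: Pb − Ps = 19.)
Quantity falls by |ΔQ| = |72 − 56.8| = 15.2.
DWL = ½ · t · |ΔQ| = ½ · 19 · 15.2 = £144.4.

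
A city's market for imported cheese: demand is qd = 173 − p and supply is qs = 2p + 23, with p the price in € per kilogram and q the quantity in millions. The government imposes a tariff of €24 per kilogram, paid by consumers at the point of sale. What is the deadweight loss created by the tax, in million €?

Before the tax: set 173 − p = 2p + 23 → p* = €50, q* = 123.
With the tax collected from consumers, demand (in seller-price terms) shifts: qd = 173 − (p + 24).
New equilibrium: consumers pay €66, producers receive €42, q = 107. (Wedge: pb − ps = 24.)
Quantity falls by |ΔQ| = |123 − 107| = 16.
DWL = ½ · t · |ΔQ| = ½ · 24 · 16 = €192.

Deadweight loss = €192 million.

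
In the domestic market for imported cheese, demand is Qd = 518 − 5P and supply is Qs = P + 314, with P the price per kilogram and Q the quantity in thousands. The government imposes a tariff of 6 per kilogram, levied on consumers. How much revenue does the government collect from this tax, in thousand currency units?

Tax revenue = 2058 thousand.

Without the tax, 518 − 5P = P + 314 gives 6P = 204, so P* = 34 and Q* = 348.
With the tax collected from consumers, demand (in seller-price terms) shifts: Qd = 518 − 5(P + 6).
Solving gives Q = 343 with consumers paying 35 and suppliers receiving 29 (the 6 wedge).
Revenue = t · Q = 6 · 343 = 2058.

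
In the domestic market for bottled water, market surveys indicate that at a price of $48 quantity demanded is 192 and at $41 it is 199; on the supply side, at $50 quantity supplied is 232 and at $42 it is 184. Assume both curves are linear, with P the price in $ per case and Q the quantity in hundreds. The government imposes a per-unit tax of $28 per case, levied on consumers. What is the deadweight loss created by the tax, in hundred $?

Deadweight loss = $336 hundred.

Demand slope: (199 − 192)/(41 − 48) = -1, so Qd = 240 − P.
Supply slope: (184 − 232)/(42 − 50) = 6, so Qs = 6P − 68.
Without the tax, 240 − P = 6P − 68 gives 7P = 308, so P* = $44 and Q* = 196.
With the tax collected from consumers, demand (in seller-price terms) shifts: Qd = 240 − (P + 28).
Solving gives Q = 172 with consumers paying $68 and suppliers receiving $40 (the $28 wedge).
Quantity falls by |ΔQ| = |196 − 172| = 24.
DWL = ½ · t · |ΔQ| = ½ · 28 · 24 = $336.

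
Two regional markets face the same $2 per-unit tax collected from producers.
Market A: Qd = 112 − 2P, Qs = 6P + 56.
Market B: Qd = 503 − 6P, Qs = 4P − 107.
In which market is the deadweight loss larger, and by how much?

Market A: pre-tax P* = $7, Q* = 98; post-tax Q = 95; deadweight loss = $3.
Market B: pre-tax P* = $61, Q* = 137; post-tax Q = 132.2; deadweight loss = $4.8.
Difference: $3 vs $4.8 → market B is larger by $1.8.

Market B, by $1.8.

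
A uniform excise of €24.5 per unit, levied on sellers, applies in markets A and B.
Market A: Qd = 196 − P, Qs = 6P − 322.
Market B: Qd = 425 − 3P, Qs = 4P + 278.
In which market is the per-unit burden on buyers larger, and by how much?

Market A: pre-tax P* = €74, Q* = 122; post-tax Q = 101; per-unit burden on buyers = €21.
Market B: pre-tax P* = €21, Q* = 362; post-tax Q = 320; per-unit burden on buyers = €14.
Difference: €21 vs €14 → market A is larger by €7.

Market A, by €7.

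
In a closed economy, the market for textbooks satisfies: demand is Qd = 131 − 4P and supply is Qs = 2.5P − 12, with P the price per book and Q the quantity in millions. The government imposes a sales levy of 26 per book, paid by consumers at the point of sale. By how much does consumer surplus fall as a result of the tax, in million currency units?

Consumer surplus falls by 230 million.

Before the tax: set 131 − 4P = 2.5P − 12 → P* = 22, Q* = 43.
With the tax collected from consumers, demand (in seller-price terms) shifts: Qd = 131 − 4(P + 26).
Solving gives Q = 3 with consumers paying 32 and suppliers receiving 6 (the 26 wedge).
ΔCS is the trapezoid between Q = 3 and Q = 43 of height 10: ½ · (43 + 3) · 10 = 230.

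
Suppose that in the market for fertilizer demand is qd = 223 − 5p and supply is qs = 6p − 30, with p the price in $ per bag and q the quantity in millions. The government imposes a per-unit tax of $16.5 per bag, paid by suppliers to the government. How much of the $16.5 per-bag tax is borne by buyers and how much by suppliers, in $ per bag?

Without the tax, 223 − 5p = 6p − 30 gives 11p = 253, so p* = $23 and q* = 108.
With the tax collected from suppliers, supply shifts: qs = 6(p − 16.5) − 30.
Solving gives q = 63 with buyers paying $32 and suppliers receiving $15.5 (the $16.5 wedge).
Burden on buyers: $9; on suppliers: $7.5. (They sum to $16.5.)

Buyers bear $9 per bag; suppliers bear $7.5 per bag.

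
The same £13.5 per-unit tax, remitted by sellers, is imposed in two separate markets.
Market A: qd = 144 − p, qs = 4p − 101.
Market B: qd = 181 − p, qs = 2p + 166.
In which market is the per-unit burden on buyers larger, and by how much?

Market A: pre-tax p* = £49, q* = 95; post-tax q = 84.2; per-unit burden on buyers = £10.8.
Market B: pre-tax p* = £5, q* = 176; post-tax q = 167; per-unit burden on buyers = £9.
Difference: £10.8 vs £9 → market A is larger by £1.8.

Market A, by £1.8.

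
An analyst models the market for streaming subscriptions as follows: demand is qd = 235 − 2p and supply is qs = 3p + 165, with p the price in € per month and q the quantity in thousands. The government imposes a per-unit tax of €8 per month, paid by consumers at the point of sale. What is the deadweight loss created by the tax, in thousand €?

Without the tax, 235 − 2p = 3p + 165 gives 5p = 70, so p* = €14 and q* = 207.
With the tax collected from consumers, demand (in seller-price terms) shifts: qd = 235 − 2(p + 8).
New equilibrium: consumers pay €18.8, producers receive €10.8, q = 197.4. (Wedge: pb − ps = 8.)
Quantity falls by |ΔQ| = |207 − 197.4| = 9.6.
DWL = ½ · t · |ΔQ| = ½ · 8 · 9.6 = €38.4.

Deadweight loss = €38.4 thousand.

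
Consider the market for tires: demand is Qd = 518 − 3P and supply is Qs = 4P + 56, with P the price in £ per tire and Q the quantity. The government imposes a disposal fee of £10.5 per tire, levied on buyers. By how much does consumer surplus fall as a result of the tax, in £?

Before the tax: set 518 − 3P = 4P + 56 → P* = £66, Q* = 320.
With the tax collected from buyers, demand (in seller-price terms) shifts: Qd = 518 − 3(P + 10.5).
Solving gives Q = 302 with buyers paying £72 and suppliers receiving £61.5 (the £10.5 wedge).
ΔCS is the trapezoid between Q = 302 and Q = 320 of height £6: ½ · (320 + 302) · 6 = £1866.

Consumer surplus falls by £1866.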